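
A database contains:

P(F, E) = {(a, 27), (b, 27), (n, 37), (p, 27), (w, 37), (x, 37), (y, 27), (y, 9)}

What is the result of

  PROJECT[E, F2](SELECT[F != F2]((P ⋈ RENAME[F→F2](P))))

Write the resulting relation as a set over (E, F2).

ρ[F→F2]: schema becomes (F2, E); tuples unchanged.
Natural join on E: {(a, 27, a), (a, 27, b), (a, 27, p), (a, 27, y), (b, 27, a), (b, 27, b), (b, 27, p), (b, 27, y), (n, 37, n), (n, 37, w), (n, 37, x), (p, 27, a), (p, 27, b), (p, 27, p), (p, 27, y), (w, 37, n), (w, 37, w), (w, 37, x), (x, 37, n), (x, 37, w), (x, 37, x), (y, 27, a), (y, 27, b), (y, 27, p), (y, 27, y), (y, 9, y)}
σ[F != F2]: keep tuples satisfying F != F2 → {(a, 27, b), (a, 27, p), (a, 27, y), (b, 27, a), (b, 27, p), (b, 27, y), (n, 37, w), (n, 37, x), (p, 27, a), (p, 27, b), (p, 27, y), (w, 37, n), (w, 37, x), (x, 37, n), (x, 37, w), (y, 27, a), (y, 27, b), (y, 27, p)}
π[E, F2]: project onto (E, F2) (11 duplicate(s) eliminated) → {(27, a), (27, b), (27, p), (27, y), (37, n), (37, w), (37, x)}

{(27, a), (27, b), (27, p), (27, y), (37, n), (37, w), (37, x)}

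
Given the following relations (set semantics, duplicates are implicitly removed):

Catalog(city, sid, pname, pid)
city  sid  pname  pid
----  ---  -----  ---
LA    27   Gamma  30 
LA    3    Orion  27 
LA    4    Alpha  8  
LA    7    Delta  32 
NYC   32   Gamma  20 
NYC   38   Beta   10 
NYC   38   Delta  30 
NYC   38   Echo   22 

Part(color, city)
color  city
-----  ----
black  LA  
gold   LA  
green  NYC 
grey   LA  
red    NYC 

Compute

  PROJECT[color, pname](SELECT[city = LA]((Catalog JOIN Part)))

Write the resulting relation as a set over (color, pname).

Joining Catalog and Part on city yields {(LA, 27, Gamma, 30, black), (LA, 27, Gamma, 30, gold), (LA, 27, Gamma, 30, grey), (LA, 3, Orion, 27, black), (LA, 3, Orion, 27, gold), (LA, 3, Orion, 27, grey), (LA, 4, Alpha, 8, black), (LA, 4, Alpha, 8, gold), (LA, 4, Alpha, 8, grey), (LA, 7, Delta, 32, black), (LA, 7, Delta, 32, gold), (LA, 7, Delta, 32, grey), (NYC, 32, Gamma, 20, green), (NYC, 32, Gamma, 20, red), (NYC, 38, Beta, 10, green), (NYC, 38, Beta, 10, red), (NYC, 38, Delta, 30, green), (NYC, 38, Delta, 30, red), (NYC, 38, Echo, 22, green), (NYC, 38, Echo, 22, red)}.
Apply σ_{city = LA}; surviving tuples: {(LA, 27, Gamma, 30, black), (LA, 27, Gamma, 30, gold), (LA, 27, Gamma, 30, grey), (LA, 3, Orion, 27, black), (LA, 3, Orion, 27, gold), (LA, 3, Orion, 27, grey), (LA, 4, Alpha, 8, black), (LA, 4, Alpha, 8, gold), (LA, 4, Alpha, 8, grey), (LA, 7, Delta, 32, black), (LA, 7, Delta, 32, gold), (LA, 7, Delta, 32, grey)}
π_{color, pname} gives {(black, Alpha), (black, Delta), (black, Gamma), (black, Orion), (gold, Alpha), (gold, Delta), (gold, Gamma), (gold, Orion), (grey, Alpha), (grey, Delta), (grey, Gamma), (grey, Orion)}.

{(black, Alpha), (black, Delta), (black, Gamma), (black, Orion), (gold, Alpha), (gold, Delta), (gold, Gamma), (gold, Orion), (grey, Alpha), (grey, Delta), (grey, Gamma), (grey, Orion)}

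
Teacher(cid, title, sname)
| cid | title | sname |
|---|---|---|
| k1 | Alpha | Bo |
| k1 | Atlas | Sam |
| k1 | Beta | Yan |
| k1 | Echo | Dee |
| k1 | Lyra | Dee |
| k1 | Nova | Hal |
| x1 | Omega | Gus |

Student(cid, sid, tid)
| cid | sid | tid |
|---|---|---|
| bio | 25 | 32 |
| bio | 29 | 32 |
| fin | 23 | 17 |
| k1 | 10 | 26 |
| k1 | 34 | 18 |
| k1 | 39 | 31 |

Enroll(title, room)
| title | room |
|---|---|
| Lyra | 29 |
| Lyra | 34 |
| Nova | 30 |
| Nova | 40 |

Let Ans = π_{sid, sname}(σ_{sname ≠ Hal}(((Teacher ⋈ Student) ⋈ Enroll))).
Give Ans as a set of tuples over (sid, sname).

Joining Teacher and Student on cid yields {(k1, Alpha, Bo, 10, 26), (k1, Alpha, Bo, 34, 18), (k1, Alpha, Bo, 39, 31), (k1, Atlas, Sam, 10, 26), (k1, Atlas, Sam, 34, 18), (k1, Atlas, Sam, 39, 31), (k1, Beta, Yan, 10, 26), (k1, Beta, Yan, 34, 18), (k1, Beta, Yan, 39, 31), (k1, Echo, Dee, 10, 26), (k1, Echo, Dee, 34, 18), (k1, Echo, Dee, 39, 31), (k1, Lyra, Dee, 10, 26), (k1, Lyra, Dee, 34, 18), (k1, Lyra, Dee, 39, 31), (k1, Nova, Hal, 10, 26), (k1, Nova, Hal, 34, 18), (k1, Nova, Hal, 39, 31)}.
Joining (Teacher ⋈ Student) and Enroll on title yields {(k1, Lyra, Dee, 10, 26, 29), (k1, Lyra, Dee, 10, 26, 34), (k1, Lyra, Dee, 34, 18, 29), (k1, Lyra, Dee, 34, 18, 34), (k1, Lyra, Dee, 39, 31, 29), (k1, Lyra, Dee, 39, 31, 34), (k1, Nova, Hal, 10, 26, 30), (k1, Nova, Hal, 10, 26, 40), (k1, Nova, Hal, 34, 18, 30), (k1, Nova, Hal, 34, 18, 40), (k1, Nova, Hal, 39, 31, 30), (k1, Nova, Hal, 39, 31, 40)}.
σ[sname ≠ Hal]: keep tuples satisfying sname ≠ Hal → {(k1, Lyra, Dee, 10, 26, 29), (k1, Lyra, Dee, 10, 26, 34), (k1, Lyra, Dee, 34, 18, 29), (k1, Lyra, Dee, 34, 18, 34), (k1, Lyra, Dee, 39, 31, 29), (k1, Lyra, Dee, 39, 31, 34)}
π_{sid, sname} gives {(10, Dee), (34, Dee), (39, Dee)} (3 duplicate(s) eliminated).

{(10, Dee), (34, Dee), (39, Dee)}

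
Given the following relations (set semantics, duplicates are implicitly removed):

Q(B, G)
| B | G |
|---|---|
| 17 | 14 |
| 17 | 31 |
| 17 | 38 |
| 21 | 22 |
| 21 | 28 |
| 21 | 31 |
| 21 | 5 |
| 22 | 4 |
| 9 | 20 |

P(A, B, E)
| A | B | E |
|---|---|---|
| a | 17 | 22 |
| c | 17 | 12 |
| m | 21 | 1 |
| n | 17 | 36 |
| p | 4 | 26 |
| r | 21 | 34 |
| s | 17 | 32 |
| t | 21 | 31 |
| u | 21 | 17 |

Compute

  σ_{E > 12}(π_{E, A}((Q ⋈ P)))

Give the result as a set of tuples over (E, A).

{(17, u), (22, a), (31, t), (32, s), (34, r), (36, n)}

Natural join on B: {(17, 14, a, 22), (17, 14, c, 12), (17, 14, n, 36), (17, 14, s, 32), (17, 31, a, 22), (17, 31, c, 12), (17, 31, n, 36), (17, 31, s, 32), (17, 38, a, 22), (17, 38, c, 12), (17, 38, n, 36), (17, 38, s, 32), (21, 22, m, 1), (21, 22, r, 34), (21, 22, t, 31), (21, 22, u, 17), (21, 28, m, 1), (21, 28, r, 34), (21, 28, t, 31), (21, 28, u, 17), (21, 31, m, 1), (21, 31, r, 34), (21, 31, t, 31), (21, 31, u, 17), (21, 5, m, 1), (21, 5, r, 34), (21, 5, t, 31), (21, 5, u, 17)}
Keep only column(s) E, A (20 duplicate(s) eliminated): {(1, m), (12, c), (17, u), (22, a), (31, t), (32, s), (34, r), (36, n)}
Filtering on E > 12 leaves {(17, u), (22, a), (31, t), (32, s), (34, r), (36, n)}.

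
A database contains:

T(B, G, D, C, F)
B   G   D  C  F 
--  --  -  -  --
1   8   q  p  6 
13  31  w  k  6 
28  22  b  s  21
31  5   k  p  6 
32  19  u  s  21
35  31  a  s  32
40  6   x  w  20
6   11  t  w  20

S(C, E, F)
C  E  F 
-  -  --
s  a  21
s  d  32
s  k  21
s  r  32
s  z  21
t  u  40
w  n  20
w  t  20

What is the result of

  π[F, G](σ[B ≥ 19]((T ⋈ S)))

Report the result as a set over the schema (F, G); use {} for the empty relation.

{(20, 6), (21, 19), (21, 22), (32, 31)}

Natural join on C, F: {(28, 22, b, s, 21, a), (28, 22, b, s, 21, k), (28, 22, b, s, 21, z), (32, 19, u, s, 21, a), (32, 19, u, s, 21, k), (32, 19, u, s, 21, z), (35, 31, a, s, 32, d), (35, 31, a, s, 32, r), (40, 6, x, w, 20, n), (40, 6, x, w, 20, t), (6, 11, t, w, 20, n), (6, 11, t, w, 20, t)}
Filtering on B ≥ 19 leaves {(28, 22, b, s, 21, a), (28, 22, b, s, 21, k), (28, 22, b, s, 21, z), (32, 19, u, s, 21, a), (32, 19, u, s, 21, k), (32, 19, u, s, 21, z), (35, 31, a, s, 32, d), (35, 31, a, s, 32, r), (40, 6, x, w, 20, n), (40, 6, x, w, 20, t)}.
Projecting to F, G (6 duplicate(s) eliminated): {(20, 6), (21, 19), (21, 22), (32, 31)}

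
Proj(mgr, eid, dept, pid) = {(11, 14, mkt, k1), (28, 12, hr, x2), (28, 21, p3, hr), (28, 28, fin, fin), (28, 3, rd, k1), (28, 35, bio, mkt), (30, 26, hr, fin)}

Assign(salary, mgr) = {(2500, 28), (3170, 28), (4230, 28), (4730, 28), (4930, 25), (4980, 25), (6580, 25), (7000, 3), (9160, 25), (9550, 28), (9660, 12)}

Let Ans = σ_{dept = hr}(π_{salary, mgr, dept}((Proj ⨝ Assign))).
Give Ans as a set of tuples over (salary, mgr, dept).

Proj ⋈ Assign (natural join on mgr): {(28, 12, hr, x2, 2500), (28, 12, hr, x2, 3170), (28, 12, hr, x2, 4230), (28, 12, hr, x2, 4730), (28, 12, hr, x2, 9550), (28, 21, p3, hr, 2500), (28, 21, p3, hr, 3170), (28, 21, p3, hr, 4230), (28, 21, p3, hr, 4730), (28, 21, p3, hr, 9550), (28, 28, fin, fin, 2500), (28, 28, fin, fin, 3170), (28, 28, fin, fin, 4230), (28, 28, fin, fin, 4730), (28, 28, fin, fin, 9550), (28, 3, rd, k1, 2500), (28, 3, rd, k1, 3170), (28, 3, rd, k1, 4230), (28, 3, rd, k1, 4730), (28, 3, rd, k1, 9550), (28, 35, bio, mkt, 2500), (28, 35, bio, mkt, 3170), (28, 35, bio, mkt, 4230), (28, 35, bio, mkt, 4730), (28, 35, bio, mkt, 9550)}
Keep only column(s) salary, mgr, dept: {(2500, 28, bio), (2500, 28, fin), (2500, 28, hr), (2500, 28, p3), (2500, 28, rd), (3170, 28, bio), (3170, 28, fin), (3170, 28, hr), (3170, 28, p3), (3170, 28, rd), (4230, 28, bio), (4230, 28, fin), (4230, 28, hr), (4230, 28, p3), (4230, 28, rd), (4730, 28, bio), (4730, 28, fin), (4730, 28, hr), (4730, 28, p3), (4730, 28, rd), (9550, 28, bio), (9550, 28, fin), (9550, 28, hr), (9550, 28, p3), (9550, 28, rd)}
Filtering on dept = hr leaves {(2500, 28, hr), (3170, 28, hr), (4230, 28, hr), (4730, 28, hr), (9550, 28, hr)}.

{(2500, 28, hr), (3170, 28, hr), (4230, 28, hr), (4730, 28, hr), (9550, 28, hr)}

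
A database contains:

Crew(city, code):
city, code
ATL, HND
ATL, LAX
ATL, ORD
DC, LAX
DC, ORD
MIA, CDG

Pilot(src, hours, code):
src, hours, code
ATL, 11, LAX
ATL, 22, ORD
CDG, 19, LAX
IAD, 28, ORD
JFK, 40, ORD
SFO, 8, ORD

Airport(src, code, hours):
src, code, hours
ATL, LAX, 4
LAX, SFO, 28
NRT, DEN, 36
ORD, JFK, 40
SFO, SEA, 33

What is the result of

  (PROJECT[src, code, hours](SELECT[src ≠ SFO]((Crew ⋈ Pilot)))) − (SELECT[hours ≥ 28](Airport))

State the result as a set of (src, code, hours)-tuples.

Natural join on code: {(ATL, LAX, ATL, 11), (ATL, LAX, CDG, 19), (ATL, ORD, ATL, 22), (ATL, ORD, IAD, 28), (ATL, ORD, JFK, 40), (ATL, ORD, SFO, 8), (DC, LAX, ATL, 11), (DC, LAX, CDG, 19), (DC, ORD, ATL, 22), (DC, ORD, IAD, 28), (DC, ORD, JFK, 40), (DC, ORD, SFO, 8)}
Apply σ_{src ≠ SFO}; surviving tuples: {(ATL, LAX, ATL, 11), (ATL, LAX, CDG, 19), (ATL, ORD, ATL, 22), (ATL, ORD, IAD, 28), (ATL, ORD, JFK, 40), (DC, LAX, ATL, 11), (DC, LAX, CDG, 19), (DC, ORD, ATL, 22), (DC, ORD, IAD, 28), (DC, ORD, JFK, 40)}
π[src, code, hours]: project onto (src, code, hours) (5 duplicate(s) eliminated) → {(ATL, LAX, 11), (ATL, ORD, 22), (CDG, LAX, 19), (IAD, ORD, 28), (JFK, ORD, 40)}
Apply σ_{hours ≥ 28}; surviving tuples: {(LAX, SFO, 28), (NRT, DEN, 36), (ORD, JFK, 40), (SFO, SEA, 33)}
Set difference of the two operands is {(ATL, LAX, 11), (ATL, ORD, 22), (CDG, LAX, 19), (IAD, ORD, 28), (JFK, ORD, 40)}.

{(ATL, LAX, 11), (ATL, ORD, 22), (CDG, LAX, 19), (IAD, ORD, 28), (JFK, ORD, 40)}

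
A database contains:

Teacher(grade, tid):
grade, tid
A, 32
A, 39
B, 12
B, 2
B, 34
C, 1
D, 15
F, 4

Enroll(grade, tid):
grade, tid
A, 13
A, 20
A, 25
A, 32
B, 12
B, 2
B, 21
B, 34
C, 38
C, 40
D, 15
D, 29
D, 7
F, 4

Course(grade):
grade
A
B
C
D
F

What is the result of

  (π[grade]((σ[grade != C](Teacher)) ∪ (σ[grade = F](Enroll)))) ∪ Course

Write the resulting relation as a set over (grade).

{A, B, C, D, F}

Apply σ_{grade != C}; surviving tuples: {(A, 32), (A, 39), (B, 12), (B, 2), (B, 34), (D, 15), (F, 4)}
Apply σ_{grade = F}; surviving tuples: {(F, 4)}
Set union of the two operands is {(A, 32), (A, 39), (B, 12), (B, 2), (B, 34), (D, 15), (F, 4)}.
π[grade]: project onto (grade) (3 duplicate(s) eliminated) → {A, B, D, F}
Set union of the two operands is {A, B, C, D, F}.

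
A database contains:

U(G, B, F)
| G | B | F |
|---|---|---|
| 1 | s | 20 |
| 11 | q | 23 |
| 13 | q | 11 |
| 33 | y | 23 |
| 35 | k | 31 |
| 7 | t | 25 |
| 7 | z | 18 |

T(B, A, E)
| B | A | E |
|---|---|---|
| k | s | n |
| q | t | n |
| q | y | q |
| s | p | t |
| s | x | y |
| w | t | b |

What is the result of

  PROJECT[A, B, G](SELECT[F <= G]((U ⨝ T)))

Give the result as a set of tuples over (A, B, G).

Natural join on B: {(1, s, 20, p, t), (1, s, 20, x, y), (11, q, 23, t, n), (11, q, 23, y, q), (13, q, 11, t, n), (13, q, 11, y, q), (35, k, 31, s, n)}
Filtering on F <= G leaves {(13, q, 11, t, n), (13, q, 11, y, q), (35, k, 31, s, n)}.
π[A, B, G]: project onto (A, B, G) → {(s, k, 35), (t, q, 13), (y, q, 13)}

{(s, k, 35), (t, q, 13), (y, q, 13)}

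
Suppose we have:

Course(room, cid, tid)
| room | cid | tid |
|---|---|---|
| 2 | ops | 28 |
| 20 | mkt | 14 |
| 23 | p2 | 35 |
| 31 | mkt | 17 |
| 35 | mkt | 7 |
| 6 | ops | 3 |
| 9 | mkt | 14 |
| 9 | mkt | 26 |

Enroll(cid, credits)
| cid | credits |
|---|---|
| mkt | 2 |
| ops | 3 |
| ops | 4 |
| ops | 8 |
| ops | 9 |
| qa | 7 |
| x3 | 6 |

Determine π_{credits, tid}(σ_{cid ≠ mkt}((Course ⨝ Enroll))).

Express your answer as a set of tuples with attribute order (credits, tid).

{(3, 28), (3, 3), (4, 28), (4, 3), (8, 28), (8, 3), (9, 28), (9, 3)}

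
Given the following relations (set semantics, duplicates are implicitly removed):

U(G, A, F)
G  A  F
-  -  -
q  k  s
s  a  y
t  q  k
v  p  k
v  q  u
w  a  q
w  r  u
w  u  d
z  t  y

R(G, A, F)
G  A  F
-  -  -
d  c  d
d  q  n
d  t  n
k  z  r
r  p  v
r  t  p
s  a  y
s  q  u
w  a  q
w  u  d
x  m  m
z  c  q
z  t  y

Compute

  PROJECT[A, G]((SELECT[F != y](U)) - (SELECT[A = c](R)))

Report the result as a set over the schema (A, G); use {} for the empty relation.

{(a, w), (k, q), (p, v), (q, t), (q, v), (r, w), (u, w)}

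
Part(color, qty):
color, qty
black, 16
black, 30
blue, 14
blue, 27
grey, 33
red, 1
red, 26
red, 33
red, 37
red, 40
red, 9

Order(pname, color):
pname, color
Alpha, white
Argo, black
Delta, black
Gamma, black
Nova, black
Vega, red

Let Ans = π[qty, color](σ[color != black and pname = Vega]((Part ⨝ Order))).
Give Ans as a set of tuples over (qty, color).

Part ⋈ Order (natural join on color): {(black, 16, Argo), (black, 16, Delta), (black, 16, Gamma), (black, 16, Nova), (black, 30, Argo), (black, 30, Delta), (black, 30, Gamma), (black, 30, Nova), (red, 1, Vega), (red, 26, Vega), (red, 33, Vega), (red, 37, Vega), (red, 40, Vega), (red, 9, Vega)}
Selection color != black and pname = Vega: {(red, 1, Vega), (red, 26, Vega), (red, 33, Vega), (red, 37, Vega), (red, 40, Vega), (red, 9, Vega)}
π[qty, color]: project onto (qty, color) → {(1, red), (26, red), (33, red), (37, red), (40, red), (9, red)}

{(1, red), (26, red), (33, red), (37, red), (40, red), (9, red)}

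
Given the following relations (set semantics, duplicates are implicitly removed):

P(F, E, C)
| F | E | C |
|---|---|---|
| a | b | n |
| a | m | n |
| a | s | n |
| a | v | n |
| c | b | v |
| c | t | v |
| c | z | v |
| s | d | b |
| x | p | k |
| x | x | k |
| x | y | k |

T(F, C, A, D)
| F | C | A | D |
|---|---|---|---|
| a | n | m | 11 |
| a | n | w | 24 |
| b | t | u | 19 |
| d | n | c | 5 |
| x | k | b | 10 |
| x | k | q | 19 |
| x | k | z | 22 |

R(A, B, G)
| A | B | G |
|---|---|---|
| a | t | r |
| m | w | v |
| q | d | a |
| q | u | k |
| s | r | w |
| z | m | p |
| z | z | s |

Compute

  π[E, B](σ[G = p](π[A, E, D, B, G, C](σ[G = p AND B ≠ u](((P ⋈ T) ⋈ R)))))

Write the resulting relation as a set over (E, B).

{(p, m), (x, m), (y, m)}

Natural join on F, C: {(a, b, n, m, 11), (a, b, n, w, 24), (a, m, n, m, 11), (a, m, n, w, 24), (a, s, n, m, 11), (a, s, n, w, 24), (a, v, n, m, 11), (a, v, n, w, 24), (x, p, k, b, 10), (x, p, k, q, 19), (x, p, k, z, 22), (x, x, k, b, 10), (x, x, k, q, 19), (x, x, k, z, 22), (x, y, k, b, 10), (x, y, k, q, 19), (x, y, k, z, 22)}
Natural join on A: {(a, b, n, m, 11, w, v), (a, m, n, m, 11, w, v), (a, s, n, m, 11, w, v), (a, v, n, m, 11, w, v), (x, p, k, q, 19, d, a), (x, p, k, q, 19, u, k), (x, p, k, z, 22, m, p), (x, p, k, z, 22, z, s), (x, x, k, q, 19, d, a), (x, x, k, q, 19, u, k), (x, x, k, z, 22, m, p), (x, x, k, z, 22, z, s), (x, y, k, q, 19, d, a), (x, y, k, q, 19, u, k), (x, y, k, z, 22, m, p), (x, y, k, z, 22, z, s)}
Apply σ_{G = p AND B ≠ u}; surviving tuples: {(x, p, k, z, 22, m, p), (x, x, k, z, 22, m, p), (x, y, k, z, 22, m, p)}
π[A, E, D, B, G, C]: project onto (A, E, D, B, G, C) → {(z, p, 22, m, p, k), (z, x, 22, m, p, k), (z, y, 22, m, p, k)}
Apply σ_{G = p}; surviving tuples: {(z, p, 22, m, p, k), (z, x, 22, m, p, k), (z, y, 22, m, p, k)}
π[E, B]: project onto (E, B) → {(p, m), (x, m), (y, m)}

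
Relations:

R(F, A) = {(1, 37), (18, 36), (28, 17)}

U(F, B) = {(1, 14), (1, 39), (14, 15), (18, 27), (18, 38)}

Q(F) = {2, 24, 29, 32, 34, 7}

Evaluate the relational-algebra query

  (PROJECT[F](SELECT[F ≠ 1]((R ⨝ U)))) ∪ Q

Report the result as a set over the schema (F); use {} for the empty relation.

{18, 2, 24, 29, 32, 34, 7}

Natural join on F: {(1, 37, 14), (1, 37, 39), (18, 36, 27), (18, 36, 38)}
Filtering on F ≠ 1 leaves {(18, 36, 27), (18, 36, 38)}.
Projecting to F (1 duplicate(s) eliminated): {18}
Union: {18} with {2, 24, 29, 32, 34, 7} → {18, 2, 24, 29, 32, 34, 7}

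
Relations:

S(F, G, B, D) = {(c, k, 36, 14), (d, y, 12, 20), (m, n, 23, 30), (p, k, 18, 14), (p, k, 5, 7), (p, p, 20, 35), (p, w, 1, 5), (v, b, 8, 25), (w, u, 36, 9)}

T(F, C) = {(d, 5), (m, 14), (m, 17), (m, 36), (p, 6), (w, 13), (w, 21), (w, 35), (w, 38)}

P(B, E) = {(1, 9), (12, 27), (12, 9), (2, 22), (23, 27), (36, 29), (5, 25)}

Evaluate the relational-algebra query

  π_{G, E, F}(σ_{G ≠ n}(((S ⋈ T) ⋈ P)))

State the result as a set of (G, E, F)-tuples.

Natural join on F: {(d, y, 12, 20, 5), (m, n, 23, 30, 14), (m, n, 23, 30, 17), (m, n, 23, 30, 36), (p, k, 18, 14, 6), (p, k, 5, 7, 6), (p, p, 20, 35, 6), (p, w, 1, 5, 6), (w, u, 36, 9, 13), (w, u, 36, 9, 21), (w, u, 36, 9, 35), (w, u, 36, 9, 38)}
Natural join on B: {(d, y, 12, 20, 5, 27), (d, y, 12, 20, 5, 9), (m, n, 23, 30, 14, 27), (m, n, 23, 30, 17, 27), (m, n, 23, 30, 36, 27), (p, k, 5, 7, 6, 25), (p, w, 1, 5, 6, 9), (w, u, 36, 9, 13, 29), (w, u, 36, 9, 21, 29), (w, u, 36, 9, 35, 29), (w, u, 36, 9, 38, 29)}
σ[G ≠ n]: keep tuples satisfying G ≠ n → {(d, y, 12, 20, 5, 27), (d, y, 12, 20, 5, 9), (p, k, 5, 7, 6, 25), (p, w, 1, 5, 6, 9), (w, u, 36, 9, 13, 29), (w, u, 36, 9, 21, 29), (w, u, 36, 9, 35, 29), (w, u, 36, 9, 38, 29)}
π_{G, E, F} gives {(k, 25, p), (u, 29, w), (w, 9, p), (y, 27, d), (y, 9, d)} (3 duplicate(s) eliminated).

{(k, 25, p), (u, 29, w), (w, 9, p), (y, 27, d), (y, 9, d)}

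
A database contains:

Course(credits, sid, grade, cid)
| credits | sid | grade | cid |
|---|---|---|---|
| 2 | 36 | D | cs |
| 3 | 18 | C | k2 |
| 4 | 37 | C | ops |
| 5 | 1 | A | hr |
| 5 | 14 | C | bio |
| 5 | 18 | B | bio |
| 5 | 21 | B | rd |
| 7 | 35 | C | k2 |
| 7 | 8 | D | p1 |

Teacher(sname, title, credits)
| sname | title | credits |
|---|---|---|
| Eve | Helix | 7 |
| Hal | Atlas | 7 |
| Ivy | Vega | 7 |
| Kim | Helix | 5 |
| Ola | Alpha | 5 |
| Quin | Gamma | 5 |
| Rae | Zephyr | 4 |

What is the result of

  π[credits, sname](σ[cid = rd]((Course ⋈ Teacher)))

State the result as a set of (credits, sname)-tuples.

{(5, Kim), (5, Ola), (5, Quin)}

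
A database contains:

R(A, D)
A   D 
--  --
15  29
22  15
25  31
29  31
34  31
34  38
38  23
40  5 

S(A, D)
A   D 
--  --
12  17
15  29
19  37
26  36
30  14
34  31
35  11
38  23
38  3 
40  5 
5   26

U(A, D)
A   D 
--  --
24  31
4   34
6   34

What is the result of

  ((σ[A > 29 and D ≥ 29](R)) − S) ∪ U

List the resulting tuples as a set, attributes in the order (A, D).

{(24, 31), (34, 38), (4, 34), (6, 34)}

σ[A > 29 and D ≥ 29]: keep tuples satisfying A > 29 and D ≥ 29 → {(34, 31), (34, 38)}
Taking the difference: {(34, 38)}
Taking the union: {(24, 31), (34, 38), (4, 34), (6, 34)}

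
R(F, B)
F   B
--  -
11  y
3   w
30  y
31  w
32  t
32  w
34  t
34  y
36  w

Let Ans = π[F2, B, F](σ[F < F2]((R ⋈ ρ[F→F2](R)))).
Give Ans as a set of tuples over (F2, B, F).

{(30, y, 11), (31, w, 3), (32, w, 3), (32, w, 31), (34, t, 32), (34, y, 11), (34, y, 30), (36, w, 3), (36, w, 31), (36, w, 32)}

ρ[F→F2]: schema becomes (F2, B); tuples unchanged.
Joining R and ρ[F→F2](R) on B yields {(11, y, 11), (11, y, 30), (11, y, 34), (3, w, 3), (3, w, 31), (3, w, 32), (3, w, 36), (30, y, 11), (30, y, 30), (30, y, 34), (31, w, 3), (31, w, 31), (31, w, 32), (31, w, 36), (32, t, 32), (32, t, 34), (32, w, 3), (32, w, 31), (32, w, 32), (32, w, 36), (34, t, 32), (34, t, 34), (34, y, 11), (34, y, 30), (34, y, 34), (36, w, 3), (36, w, 31), (36, w, 32), (36, w, 36)}.
σ[F < F2]: keep tuples satisfying F < F2 → {(11, y, 30), (11, y, 34), (3, w, 31), (3, w, 32), (3, w, 36), (30, y, 34), (31, w, 32), (31, w, 36), (32, t, 34), (32, w, 36)}
π_{F2, B, F} gives {(30, y, 11), (31, w, 3), (32, w, 3), (32, w, 31), (34, t, 32), (34, y, 11), (34, y, 30), (36, w, 3), (36, w, 31), (36, w, 32)}.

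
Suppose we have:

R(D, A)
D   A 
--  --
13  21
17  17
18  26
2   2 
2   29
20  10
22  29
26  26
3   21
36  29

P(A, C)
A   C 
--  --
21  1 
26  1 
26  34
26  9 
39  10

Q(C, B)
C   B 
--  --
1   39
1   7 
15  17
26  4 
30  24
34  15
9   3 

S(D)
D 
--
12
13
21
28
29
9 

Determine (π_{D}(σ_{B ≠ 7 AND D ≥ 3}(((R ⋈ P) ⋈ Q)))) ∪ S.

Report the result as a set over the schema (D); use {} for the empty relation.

{12, 13, 18, 21, 26, 28, 29, 3, 9}

R ⋈ P (natural join on A): {(13, 21, 1), (18, 26, 1), (18, 26, 34), (18, 26, 9), (26, 26, 1), (26, 26, 34), (26, 26, 9), (3, 21, 1)}
(R ⋈ P) ⋈ Q (natural join on C): {(13, 21, 1, 39), (13, 21, 1, 7), (18, 26, 1, 39), (18, 26, 1, 7), (18, 26, 34, 15), (18, 26, 9, 3), (26, 26, 1, 39), (26, 26, 1, 7), (26, 26, 34, 15), (26, 26, 9, 3), (3, 21, 1, 39), (3, 21, 1, 7)}
σ[B ≠ 7 AND D ≥ 3]: keep tuples satisfying B ≠ 7 AND D ≥ 3 → {(13, 21, 1, 39), (18, 26, 1, 39), (18, 26, 34, 15), (18, 26, 9, 3), (26, 26, 1, 39), (26, 26, 34, 15), (26, 26, 9, 3), (3, 21, 1, 39)}
π[D]: project onto (D) (4 duplicate(s) eliminated) → {13, 18, 26, 3}
Set union of the two operands is {12, 13, 18, 21, 26, 28, 29, 3, 9}.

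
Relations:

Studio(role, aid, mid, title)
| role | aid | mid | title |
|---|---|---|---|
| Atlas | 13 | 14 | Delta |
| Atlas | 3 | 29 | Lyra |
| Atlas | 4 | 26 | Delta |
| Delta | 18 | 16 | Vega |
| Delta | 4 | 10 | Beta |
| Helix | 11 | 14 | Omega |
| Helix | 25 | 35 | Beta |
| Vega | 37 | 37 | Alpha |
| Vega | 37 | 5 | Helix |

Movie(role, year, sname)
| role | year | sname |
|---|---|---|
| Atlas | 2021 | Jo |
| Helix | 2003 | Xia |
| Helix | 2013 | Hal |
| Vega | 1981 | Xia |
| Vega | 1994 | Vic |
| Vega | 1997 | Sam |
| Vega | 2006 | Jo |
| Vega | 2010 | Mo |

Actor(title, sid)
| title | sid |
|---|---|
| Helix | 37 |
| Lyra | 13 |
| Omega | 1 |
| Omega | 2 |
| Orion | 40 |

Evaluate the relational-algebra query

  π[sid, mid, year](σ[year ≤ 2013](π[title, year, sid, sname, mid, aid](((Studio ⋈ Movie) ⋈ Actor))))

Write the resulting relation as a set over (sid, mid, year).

Studio ⋈ Movie (natural join on role): {(Atlas, 13, 14, Delta, 2021, Jo), (Atlas, 3, 29, Lyra, 2021, Jo), (Atlas, 4, 26, Delta, 2021, Jo), (Helix, 11, 14, Omega, 2003, Xia), (Helix, 11, 14, Omega, 2013, Hal), (Helix, 25, 35, Beta, 2003, Xia), (Helix, 25, 35, Beta, 2013, Hal), (Vega, 37, 37, Alpha, 1981, Xia), (Vega, 37, 37, Alpha, 1994, Vic), (Vega, 37, 37, Alpha, 1997, Sam), (Vega, 37, 37, Alpha, 2006, Jo), (Vega, 37, 37, Alpha, 2010, Mo), (Vega, 37, 5, Helix, 1981, Xia), (Vega, 37, 5, Helix, 1994, Vic), (Vega, 37, 5, Helix, 1997, Sam), (Vega, 37, 5, Helix, 2006, Jo), (Vega, 37, 5, Helix, 2010, Mo)}
(Studio ⋈ Movie) ⋈ Actor (natural join on title): {(Atlas, 3, 29, Lyra, 2021, Jo, 13), (Helix, 11, 14, Omega, 2003, Xia, 1), (Helix, 11, 14, Omega, 2003, Xia, 2), (Helix, 11, 14, Omega, 2013, Hal, 1), (Helix, 11, 14, Omega, 2013, Hal, 2), (Vega, 37, 5, Helix, 1981, Xia, 37), (Vega, 37, 5, Helix, 1994, Vic, 37), (Vega, 37, 5, Helix, 1997, Sam, 37), (Vega, 37, 5, Helix, 2006, Jo, 37), (Vega, 37, 5, Helix, 2010, Mo, 37)}
π_{title, year, sid, sname, mid, aid} gives {(Helix, 1981, 37, Xia, 5, 37), (Helix, 1994, 37, Vic, 5, 37), (Helix, 1997, 37, Sam, 5, 37), (Helix, 2006, 37, Jo, 5, 37), (Helix, 2010, 37, Mo, 5, 37), (Lyra, 2021, 13, Jo, 29, 3), (Omega, 2003, 1, Xia, 14, 11), (Omega, 2003, 2, Xia, 14, 11), (Omega, 2013, 1, Hal, 14, 11), (Omega, 2013, 2, Hal, 14, 11)}.
Selection year ≤ 2013: {(Helix, 1981, 37, Xia, 5, 37), (Helix, 1994, 37, Vic, 5, 37), (Helix, 1997, 37, Sam, 5, 37), (Helix, 2006, 37, Jo, 5, 37), (Helix, 2010, 37, Mo, 5, 37), (Omega, 2003, 1, Xia, 14, 11), (Omega, 2003, 2, Xia, 14, 11), (Omega, 2013, 1, Hal, 14, 11), (Omega, 2013, 2, Hal, 14, 11)}
π_{sid, mid, year} gives {(1, 14, 2003), (1, 14, 2013), (2, 14, 2003), (2, 14, 2013), (37, 5, 1981), (37, 5, 1994), (37, 5, 1997), (37, 5, 2006), (37, 5, 2010)}.

{(1, 14, 2003), (1, 14, 2013), (2, 14, 2003), (2, 14, 2013), (37, 5, 1981), (37, 5, 1994), (37, 5, 1997), (37, 5, 2006), (37, 5, 2010)}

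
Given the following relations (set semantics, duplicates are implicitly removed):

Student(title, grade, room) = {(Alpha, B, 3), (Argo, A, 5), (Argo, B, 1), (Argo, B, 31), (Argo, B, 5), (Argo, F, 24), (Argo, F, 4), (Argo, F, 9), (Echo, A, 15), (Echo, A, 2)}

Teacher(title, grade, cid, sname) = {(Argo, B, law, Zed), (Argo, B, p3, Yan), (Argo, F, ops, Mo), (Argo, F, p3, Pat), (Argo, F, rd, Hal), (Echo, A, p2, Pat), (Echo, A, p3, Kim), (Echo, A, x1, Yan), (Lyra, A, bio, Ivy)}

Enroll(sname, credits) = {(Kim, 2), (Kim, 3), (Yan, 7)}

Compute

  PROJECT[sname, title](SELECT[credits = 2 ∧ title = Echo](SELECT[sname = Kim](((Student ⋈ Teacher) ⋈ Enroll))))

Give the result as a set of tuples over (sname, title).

{(Kim, Echo)}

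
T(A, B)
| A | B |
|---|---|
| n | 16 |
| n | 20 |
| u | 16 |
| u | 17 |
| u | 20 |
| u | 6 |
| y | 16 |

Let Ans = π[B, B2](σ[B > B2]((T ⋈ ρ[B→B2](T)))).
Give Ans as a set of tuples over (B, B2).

ρ[B→B2]: schema becomes (A, B2); tuples unchanged.
T ⋈ ρ[B→B2](T) (natural join on A): {(n, 16, 16), (n, 16, 20), (n, 20, 16), (n, 20, 20), (u, 16, 16), (u, 16, 17), (u, 16, 20), (u, 16, 6), (u, 17, 16), (u, 17, 17), (u, 17, 20), (u, 17, 6), (u, 20, 16), (u, 20, 17), (u, 20, 20), (u, 20, 6), (u, 6, 16), (u, 6, 17), (u, 6, 20), (u, 6, 6), (y, 16, 16)}
Apply σ_{B > B2}; surviving tuples: {(n, 20, 16), (u, 16, 6), (u, 17, 16), (u, 17, 6), (u, 20, 16), (u, 20, 17), (u, 20, 6)}
Keep only column(s) B, B2 (1 duplicate(s) eliminated): {(16, 6), (17, 16), (17, 6), (20, 16), (20, 17), (20, 6)}

{(16, 6), (17, 16), (17, 6), (20, 16), (20, 17), (20, 6)}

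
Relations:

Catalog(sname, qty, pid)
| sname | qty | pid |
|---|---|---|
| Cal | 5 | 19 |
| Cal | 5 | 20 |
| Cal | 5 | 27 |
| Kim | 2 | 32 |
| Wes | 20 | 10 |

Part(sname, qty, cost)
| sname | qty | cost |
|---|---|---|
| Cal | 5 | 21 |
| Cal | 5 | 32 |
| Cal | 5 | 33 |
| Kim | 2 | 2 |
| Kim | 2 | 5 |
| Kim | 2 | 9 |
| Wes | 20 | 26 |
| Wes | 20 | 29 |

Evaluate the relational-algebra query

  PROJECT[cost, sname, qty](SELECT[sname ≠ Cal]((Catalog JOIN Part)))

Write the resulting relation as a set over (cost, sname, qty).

{(2, Kim, 2), (26, Wes, 20), (29, Wes, 20), (5, Kim, 2), (9, Kim, 2)}

Natural join on sname, qty: {(Cal, 5, 19, 21), (Cal, 5, 19, 32), (Cal, 5, 19, 33), (Cal, 5, 20, 21), (Cal, 5, 20, 32), (Cal, 5, 20, 33), (Cal, 5, 27, 21), (Cal, 5, 27, 32), (Cal, 5, 27, 33), (Kim, 2, 32, 2), (Kim, 2, 32, 5), (Kim, 2, 32, 9), (Wes, 20, 10, 26), (Wes, 20, 10, 29)}
Apply σ_{sname ≠ Cal}; surviving tuples: {(Kim, 2, 32, 2), (Kim, 2, 32, 5), (Kim, 2, 32, 9), (Wes, 20, 10, 26), (Wes, 20, 10, 29)}
Keep only column(s) cost, sname, qty: {(2, Kim, 2), (26, Wes, 20), (29, Wes, 20), (5, Kim, 2), (9, Kim, 2)}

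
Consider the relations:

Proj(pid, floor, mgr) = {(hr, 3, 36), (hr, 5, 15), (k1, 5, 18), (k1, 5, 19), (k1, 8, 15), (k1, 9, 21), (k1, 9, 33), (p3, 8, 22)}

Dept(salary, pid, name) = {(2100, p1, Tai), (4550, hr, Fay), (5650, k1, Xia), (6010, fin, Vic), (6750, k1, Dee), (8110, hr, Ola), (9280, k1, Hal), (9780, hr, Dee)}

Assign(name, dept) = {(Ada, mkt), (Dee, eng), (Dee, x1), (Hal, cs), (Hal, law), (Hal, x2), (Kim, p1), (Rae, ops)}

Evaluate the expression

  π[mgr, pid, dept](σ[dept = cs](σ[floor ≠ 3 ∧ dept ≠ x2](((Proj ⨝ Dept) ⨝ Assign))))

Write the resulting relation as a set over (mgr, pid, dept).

Natural join on pid: {(hr, 3, 36, 4550, Fay), (hr, 3, 36, 8110, Ola), (hr, 3, 36, 9780, Dee), (hr, 5, 15, 4550, Fay), (hr, 5, 15, 8110, Ola), (hr, 5, 15, 9780, Dee), (k1, 5, 18, 5650, Xia), (k1, 5, 18, 6750, Dee), (k1, 5, 18, 9280, Hal), (k1, 5, 19, 5650, Xia), (k1, 5, 19, 6750, Dee), (k1, 5, 19, 9280, Hal), (k1, 8, 15, 5650, Xia), (k1, 8, 15, 6750, Dee), (k1, 8, 15, 9280, Hal), (k1, 9, 21, 5650, Xia), (k1, 9, 21, 6750, Dee), (k1, 9, 21, 9280, Hal), (k1, 9, 33, 5650, Xia), (k1, 9, 33, 6750, Dee), (k1, 9, 33, 9280, Hal)}
Natural join on name: {(hr, 3, 36, 9780, Dee, eng), (hr, 3, 36, 9780, Dee, x1), (hr, 5, 15, 9780, Dee, eng), (hr, 5, 15, 9780, Dee, x1), (k1, 5, 18, 6750, Dee, eng), (k1, 5, 18, 6750, Dee, x1), (k1, 5, 18, 9280, Hal, cs), (k1, 5, 18, 9280, Hal, law), (k1, 5, 18, 9280, Hal, x2), (k1, 5, 19, 6750, Dee, eng), (k1, 5, 19, 6750, Dee, x1), (k1, 5, 19, 9280, Hal, cs), (k1, 5, 19, 9280, Hal, law), (k1, 5, 19, 9280, Hal, x2), (k1, 8, 15, 6750, Dee, eng), (k1, 8, 15, 6750, Dee, x1), (k1, 8, 15, 9280, Hal, cs), (k1, 8, 15, 9280, Hal, law), (k1, 8, 15, 9280, Hal, x2), (k1, 9, 21, 6750, Dee, eng), (k1, 9, 21, 6750, Dee, x1), (k1, 9, 21, 9280, Hal, cs), (k1, 9, 21, 9280, Hal, law), (k1, 9, 21, 9280, Hal, x2), (k1, 9, 33, 6750, Dee, eng), (k1, 9, 33, 6750, Dee, x1), (k1, 9, 33, 9280, Hal, cs), (k1, 9, 33, 9280, Hal, law), (k1, 9, 33, 9280, Hal, x2)}
σ[floor ≠ 3 ∧ dept ≠ x2]: keep tuples satisfying floor ≠ 3 ∧ dept ≠ x2 → {(hr, 5, 15, 9780, Dee, eng), (hr, 5, 15, 9780, Dee, x1), (k1, 5, 18, 6750, Dee, eng), (k1, 5, 18, 6750, Dee, x1), (k1, 5, 18, 9280, Hal, cs), (k1, 5, 18, 9280, Hal, law), (k1, 5, 19, 6750, Dee, eng), (k1, 5, 19, 6750, Dee, x1), (k1, 5, 19, 9280, Hal, cs), (k1, 5, 19, 9280, Hal, law), (k1, 8, 15, 6750, Dee, eng), (k1, 8, 15, 6750, Dee, x1), (k1, 8, 15, 9280, Hal, cs), (k1, 8, 15, 9280, Hal, law), (k1, 9, 21, 6750, Dee, eng), (k1, 9, 21, 6750, Dee, x1), (k1, 9, 21, 9280, Hal, cs), (k1, 9, 21, 9280, Hal, law), (k1, 9, 33, 6750, Dee, eng), (k1, 9, 33, 6750, Dee, x1), (k1, 9, 33, 9280, Hal, cs), (k1, 9, 33, 9280, Hal, law)}
σ[dept = cs]: keep tuples satisfying dept = cs → {(k1, 5, 18, 9280, Hal, cs), (k1, 5, 19, 9280, Hal, cs), (k1, 8, 15, 9280, Hal, cs), (k1, 9, 21, 9280, Hal, cs), (k1, 9, 33, 9280, Hal, cs)}
Keep only column(s) mgr, pid, dept: {(15, k1, cs), (18, k1, cs), (19, k1, cs), (21, k1, cs), (33, k1, cs)}

{(15, k1, cs), (18, k1, cs), (19, k1, cs), (21, k1, cs), (33, k1, cs)}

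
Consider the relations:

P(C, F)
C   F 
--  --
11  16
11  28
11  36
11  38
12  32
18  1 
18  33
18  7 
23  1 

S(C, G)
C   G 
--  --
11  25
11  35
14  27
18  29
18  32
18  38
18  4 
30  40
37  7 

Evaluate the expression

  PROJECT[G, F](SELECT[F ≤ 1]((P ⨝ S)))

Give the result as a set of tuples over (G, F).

{(29, 1), (32, 1), (38, 1), (4, 1)}

Natural join on C: {(11, 16, 25), (11, 16, 35), (11, 28, 25), (11, 28, 35), (11, 36, 25), (11, 36, 35), (11, 38, 25), (11, 38, 35), (18, 1, 29), (18, 1, 32), (18, 1, 38), (18, 1, 4), (18, 33, 29), (18, 33, 32), (18, 33, 38), (18, 33, 4), (18, 7, 29), (18, 7, 32), (18, 7, 38), (18, 7, 4)}
Filtering on F ≤ 1 leaves {(18, 1, 29), (18, 1, 32), (18, 1, 38), (18, 1, 4)}.
Keep only column(s) G, F: {(29, 1), (32, 1), (38, 1), (4, 1)}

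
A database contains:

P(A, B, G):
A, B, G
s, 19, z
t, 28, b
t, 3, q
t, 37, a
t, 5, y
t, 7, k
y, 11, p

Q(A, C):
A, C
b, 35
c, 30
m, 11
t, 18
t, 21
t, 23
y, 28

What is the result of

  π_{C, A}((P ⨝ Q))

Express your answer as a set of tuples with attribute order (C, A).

Joining P and Q on A yields {(t, 28, b, 18), (t, 28, b, 21), (t, 28, b, 23), (t, 3, q, 18), (t, 3, q, 21), (t, 3, q, 23), (t, 37, a, 18), (t, 37, a, 21), (t, 37, a, 23), (t, 5, y, 18), (t, 5, y, 21), (t, 5, y, 23), (t, 7, k, 18), (t, 7, k, 21), (t, 7, k, 23), (y, 11, p, 28)}.
π[C, A]: project onto (C, A) (12 duplicate(s) eliminated) → {(18, t), (21, t), (23, t), (28, y)}

{(18, t), (21, t), (23, t), (28, y)}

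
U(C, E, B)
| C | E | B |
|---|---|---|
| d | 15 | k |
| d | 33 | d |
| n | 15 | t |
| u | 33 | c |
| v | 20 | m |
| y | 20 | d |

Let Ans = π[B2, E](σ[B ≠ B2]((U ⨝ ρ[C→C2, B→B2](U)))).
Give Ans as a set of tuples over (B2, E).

ρ[C→C2, B→B2]: schema becomes (C2, E, B2); tuples unchanged.
Natural join on E: {(d, 15, k, d, k), (d, 15, k, n, t), (d, 33, d, d, d), (d, 33, d, u, c), (n, 15, t, d, k), (n, 15, t, n, t), (u, 33, c, d, d), (u, 33, c, u, c), (v, 20, m, v, m), (v, 20, m, y, d), (y, 20, d, v, m), (y, 20, d, y, d)}
Apply σ_{B ≠ B2}; surviving tuples: {(d, 15, k, n, t), (d, 33, d, u, c), (n, 15, t, d, k), (u, 33, c, d, d), (v, 20, m, y, d), (y, 20, d, v, m)}
π_{B2, E} gives {(c, 33), (d, 20), (d, 33), (k, 15), (m, 20), (t, 15)}.

{(c, 33), (d, 20), (d, 33), (k, 15), (m, 20), (t, 15)}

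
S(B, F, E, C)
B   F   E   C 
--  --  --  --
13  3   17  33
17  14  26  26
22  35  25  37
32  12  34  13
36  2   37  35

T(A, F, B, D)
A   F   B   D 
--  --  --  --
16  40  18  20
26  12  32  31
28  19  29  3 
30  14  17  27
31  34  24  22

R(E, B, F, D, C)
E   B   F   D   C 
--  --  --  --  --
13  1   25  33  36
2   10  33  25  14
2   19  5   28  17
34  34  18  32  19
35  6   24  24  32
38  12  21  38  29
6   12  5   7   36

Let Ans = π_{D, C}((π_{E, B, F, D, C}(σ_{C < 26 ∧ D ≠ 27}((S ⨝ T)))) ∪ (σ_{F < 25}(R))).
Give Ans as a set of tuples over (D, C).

{(24, 32), (28, 17), (31, 13), (32, 19), (38, 29), (7, 36)}

S ⋈ T (natural join on B, F): {(17, 14, 26, 26, 30, 27), (32, 12, 34, 13, 26, 31)}
Filtering on C < 26 ∧ D ≠ 27 leaves {(32, 12, 34, 13, 26, 31)}.
Keep only column(s) E, B, F, D, C: {(34, 32, 12, 31, 13)}
Filtering on F < 25 leaves {(2, 19, 5, 28, 17), (34, 34, 18, 32, 19), (35, 6, 24, 24, 32), (38, 12, 21, 38, 29), (6, 12, 5, 7, 36)}.
Taking the union: {(2, 19, 5, 28, 17), (34, 32, 12, 31, 13), (34, 34, 18, 32, 19), (35, 6, 24, 24, 32), (38, 12, 21, 38, 29), (6, 12, 5, 7, 36)}
Keep only column(s) D, C: {(24, 32), (28, 17), (31, 13), (32, 19), (38, 29), (7, 36)}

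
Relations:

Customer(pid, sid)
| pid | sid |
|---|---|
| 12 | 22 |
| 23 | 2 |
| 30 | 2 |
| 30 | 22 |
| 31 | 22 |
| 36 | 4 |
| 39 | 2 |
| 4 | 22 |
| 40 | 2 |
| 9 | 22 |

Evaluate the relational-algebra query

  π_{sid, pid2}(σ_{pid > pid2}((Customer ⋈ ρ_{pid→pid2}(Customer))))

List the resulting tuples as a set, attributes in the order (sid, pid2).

ρ[pid→pid2]: schema becomes (pid2, sid); tuples unchanged.
Natural join on sid: {(12, 22, 12), (12, 22, 30), (12, 22, 31), (12, 22, 4), (12, 22, 9), (23, 2, 23), (23, 2, 30), (23, 2, 39), (23, 2, 40), (30, 2, 23), (30, 2, 30), (30, 2, 39), (30, 2, 40), (30, 22, 12), (30, 22, 30), (30, 22, 31), (30, 22, 4), (30, 22, 9), (31, 22, 12), (31, 22, 30), (31, 22, 31), (31, 22, 4), (31, 22, 9), (36, 4, 36), (39, 2, 23), (39, 2, 30), (39, 2, 39), (39, 2, 40), (4, 22, 12), (4, 22, 30), (4, 22, 31), (4, 22, 4), (4, 22, 9), (40, 2, 23), (40, 2, 30), (40, 2, 39), (40, 2, 40), (9, 22, 12), (9, 22, 30), (9, 22, 31), (9, 22, 4), (9, 22, 9)}
Apply σ_{pid > pid2}; surviving tuples: {(12, 22, 4), (12, 22, 9), (30, 2, 23), (30, 22, 12), (30, 22, 4), (30, 22, 9), (31, 22, 12), (31, 22, 30), (31, 22, 4), (31, 22, 9), (39, 2, 23), (39, 2, 30), (40, 2, 23), (40, 2, 30), (40, 2, 39), (9, 22, 4)}
π[sid, pid2]: project onto (sid, pid2) (9 duplicate(s) eliminated) → {(2, 23), (2, 30), (2, 39), (22, 12), (22, 30), (22, 4), (22, 9)}

{(2, 23), (2, 30), (2, 39), (22, 12), (22, 30), (22, 4), (22, 9)}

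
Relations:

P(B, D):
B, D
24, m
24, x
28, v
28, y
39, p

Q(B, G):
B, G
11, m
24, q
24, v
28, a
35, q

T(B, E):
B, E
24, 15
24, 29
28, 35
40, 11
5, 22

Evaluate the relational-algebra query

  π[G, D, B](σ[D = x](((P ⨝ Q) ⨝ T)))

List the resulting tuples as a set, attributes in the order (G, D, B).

{(q, x, 24), (v, x, 24)}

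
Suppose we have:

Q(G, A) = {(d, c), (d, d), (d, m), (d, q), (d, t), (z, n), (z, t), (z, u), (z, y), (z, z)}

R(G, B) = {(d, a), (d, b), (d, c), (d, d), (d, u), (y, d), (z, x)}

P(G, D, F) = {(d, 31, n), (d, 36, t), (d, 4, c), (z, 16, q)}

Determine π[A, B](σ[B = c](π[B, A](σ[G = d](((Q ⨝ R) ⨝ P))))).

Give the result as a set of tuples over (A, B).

{(c, c), (d, c), (m, c), (q, c), (t, c)}

Q ⋈ R (natural join on G): {(d, c, a), (d, c, b), (d, c, c), (d, c, d), (d, c, u), (d, d, a), (d, d, b), (d, d, c), (d, d, d), (d, d, u), (d, m, a), (d, m, b), (d, m, c), (d, m, d), (d, m, u), (d, q, a), (d, q, b), (d, q, c), (d, q, d), (d, q, u), (d, t, a), (d, t, b), (d, t, c), (d, t, d), (d, t, u), (z, n, x), (z, t, x), (z, u, x), (z, y, x), (z, z, x)}
(Q ⨝ R) ⋈ P (natural join on G): {(d, c, a, 31, n), (d, c, a, 36, t), (d, c, a, 4, c), (d, c, b, 31, n), (d, c, b, 36, t), (d, c, b, 4, c), (d, c, c, 31, n), (d, c, c, 36, t), (d, c, c, 4, c), (d, c, d, 31, n), (d, c, d, 36, t), (d, c, d, 4, c), (d, c, u, 31, n), (d, c, u, 36, t), (d, c, u, 4, c), (d, d, a, 31, n), (d, d, a, 36, t), (d, d, a, 4, c), (d, d, b, 31, n), (d, d, b, 36, t), (d, d, b, 4, c), (d, d, c, 31, n), (d, d, c, 36, t), (d, d, c, 4, c), (d, d, d, 31, n), (d, d, d, 36, t), (d, d, d, 4, c), (d, d, u, 31, n), (d, d, u, 36, t), (d, d, u, 4, c), (d, m, a, 31, n), (d, m, a, 36, t), (d, m, a, 4, c), (d, m, b, 31, n), (d, m, b, 36, t), (d, m, b, 4, c), (d, m, c, 31, n), (d, m, c, 36, t), (d, m, c, 4, c), (d, m, d, 31, n), (d, m, d, 36, t), (d, m, d, 4, c), (d, m, u, 31, n), (d, m, u, 36, t), (d, m, u, 4, c), (d, q, a, 31, n), (d, q, a, 36, t), (d, q, a, 4, c), (d, q, b, 31, n), (d, q, b, 36, t), (d, q, b, 4, c), (d, q, c, 31, n), (d, q, c, 36, t), (d, q, c, 4, c), (d, q, d, 31, n), (d, q, d, 36, t), (d, q, d, 4, c), (d, q, u, 31, n), (d, q, u, 36, t), (d, q, u, 4, c), (d, t, a, 31, n), (d, t, a, 36, t), (d, t, a, 4, c), (d, t, b, 31, n), (d, t, b, 36, t), (d, t, b, 4, c), (d, t, c, 31, n), (d, t, c, 36, t), (d, t, c, 4, c), (d, t, d, 31, n), (d, t, d, 36, t), (d, t, d, 4, c), (d, t, u, 31, n), (d, t, u, 36, t), (d, t, u, 4, c), (z, n, x, 16, q), (z, t, x, 16, q), (z, u, x, 16, q), (z, y, x, 16, q), (z, z, x, 16, q)}
Apply σ_{G = d}; surviving tuples: {(d, c, a, 31, n), (d, c, a, 36, t), (d, c, a, 4, c), (d, c, b, 31, n), (d, c, b, 36, t), (d, c, b, 4, c), (d, c, c, 31, n), (d, c, c, 36, t), (d, c, c, 4, c), (d, c, d, 31, n), (d, c, d, 36, t), (d, c, d, 4, c), (d, c, u, 31, n), (d, c, u, 36, t), (d, c, u, 4, c), (d, d, a, 31, n), (d, d, a, 36, t), (d, d, a, 4, c), (d, d, b, 31, n), (d, d, b, 36, t), (d, d, b, 4, c), (d, d, c, 31, n), (d, d, c, 36, t), (d, d, c, 4, c), (d, d, d, 31, n), (d, d, d, 36, t), (d, d, d, 4, c), (d, d, u, 31, n), (d, d, u, 36, t), (d, d, u, 4, c), (d, m, a, 31, n), (d, m, a, 36, t), (d, m, a, 4, c), (d, m, b, 31, n), (d, m, b, 36, t), (d, m, b, 4, c), (d, m, c, 31, n), (d, m, c, 36, t), (d, m, c, 4, c), (d, m, d, 31, n), (d, m, d, 36, t), (d, m, d, 4, c), (d, m, u, 31, n), (d, m, u, 36, t), (d, m, u, 4, c), (d, q, a, 31, n), (d, q, a, 36, t), (d, q, a, 4, c), (d, q, b, 31, n), (d, q, b, 36, t), (d, q, b, 4, c), (d, q, c, 31, n), (d, q, c, 36, t), (d, q, c, 4, c), (d, q, d, 31, n), (d, q, d, 36, t), (d, q, d, 4, c), (d, q, u, 31, n), (d, q, u, 36, t), (d, q, u, 4, c), (d, t, a, 31, n), (d, t, a, 36, t), (d, t, a, 4, c), (d, t, b, 31, n), (d, t, b, 36, t), (d, t, b, 4, c), (d, t, c, 31, n), (d, t, c, 36, t), (d, t, c, 4, c), (d, t, d, 31, n), (d, t, d, 36, t), (d, t, d, 4, c), (d, t, u, 31, n), (d, t, u, 36, t), (d, t, u, 4, c)}
Projecting to B, A (50 duplicate(s) eliminated): {(a, c), (a, d), (a, m), (a, q), (a, t), (b, c), (b, d), (b, m), (b, q), (b, t), (c, c), (c, d), (c, m), (c, q), (c, t), (d, c), (d, d), (d, m), (d, q), (d, t), (u, c), (u, d), (u, m), (u, q), (u, t)}
Apply σ_{B = c}; surviving tuples: {(c, c), (c, d), (c, m), (c, q), (c, t)}
Projecting to A, B: {(c, c), (d, c), (m, c), (q, c), (t, c)}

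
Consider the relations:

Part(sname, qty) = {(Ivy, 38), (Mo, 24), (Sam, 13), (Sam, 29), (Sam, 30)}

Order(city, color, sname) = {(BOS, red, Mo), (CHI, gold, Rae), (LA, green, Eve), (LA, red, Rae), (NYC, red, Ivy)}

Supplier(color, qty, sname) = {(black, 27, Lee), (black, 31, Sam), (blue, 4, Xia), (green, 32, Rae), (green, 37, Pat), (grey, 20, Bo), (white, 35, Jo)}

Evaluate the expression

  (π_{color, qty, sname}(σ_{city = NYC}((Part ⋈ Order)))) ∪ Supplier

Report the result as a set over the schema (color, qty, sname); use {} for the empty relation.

Natural join on sname: {(Ivy, 38, NYC, red), (Mo, 24, BOS, red)}
Filtering on city = NYC leaves {(Ivy, 38, NYC, red)}.
π_{color, qty, sname} gives {(red, 38, Ivy)}.
Union: {(red, 38, Ivy)} with {(black, 27, Lee), (black, 31, Sam), (blue, 4, Xia), (green, 32, Rae), (green, 37, Pat), (grey, 20, Bo), (white, 35, Jo)} → {(black, 27, Lee), (black, 31, Sam), (blue, 4, Xia), (green, 32, Rae), (green, 37, Pat), (grey, 20, Bo), (red, 38, Ivy), (white, 35, Jo)}

{(black, 27, Lee), (black, 31, Sam), (blue, 4, Xia), (green, 32, Rae), (green, 37, Pat), (grey, 20, Bo), (red, 38, Ivy), (white, 35, Jo)}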